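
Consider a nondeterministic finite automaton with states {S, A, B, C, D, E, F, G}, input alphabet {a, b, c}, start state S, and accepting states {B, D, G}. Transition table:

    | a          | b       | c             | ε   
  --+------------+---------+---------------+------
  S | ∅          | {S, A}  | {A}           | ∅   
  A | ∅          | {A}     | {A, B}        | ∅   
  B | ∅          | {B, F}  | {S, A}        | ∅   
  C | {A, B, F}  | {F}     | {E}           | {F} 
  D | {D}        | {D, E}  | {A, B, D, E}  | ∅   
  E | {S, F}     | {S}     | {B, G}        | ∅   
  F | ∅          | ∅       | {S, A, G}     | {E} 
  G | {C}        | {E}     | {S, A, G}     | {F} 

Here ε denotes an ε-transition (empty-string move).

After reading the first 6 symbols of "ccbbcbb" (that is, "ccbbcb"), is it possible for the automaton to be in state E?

Start in {S}.
Read 'c': S→{A}; now {A}.
Read 'c': A→{A, B}; now {A, B}.
Read 'b': A→{A}, B→{B, F}; union {A, B, F}; ε-closure = {A, B, E, F}.
Read 'b': A→{A}, B→{B, F}, E→{S}, F→∅; union {S, A, B, F}; ε-closure = {S, A, B, E, F}.
Read 'c': S→{A}, A→{A, B}, B→{S, A}, E→{B, G}, F→{S, A, G}; union {S, A, B, G}; ε-closure = {S, A, B, E, F, G}.
Read 'b': S→{S, A}, A→{A}, B→{B, F}, E→{S}, F→∅, G→{E}; now {S, A, B, E, F}.
State E is in {S, A, B, E, F}.

Yes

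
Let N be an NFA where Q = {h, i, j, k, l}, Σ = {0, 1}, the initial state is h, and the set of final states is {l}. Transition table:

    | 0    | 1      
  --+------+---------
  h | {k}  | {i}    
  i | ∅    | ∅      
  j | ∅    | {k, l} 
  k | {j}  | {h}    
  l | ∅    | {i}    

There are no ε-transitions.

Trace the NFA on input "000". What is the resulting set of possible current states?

Start in {h}.
Read '0': {h} → {k}.
Read '0': {k} → {j}.
Read '0': {j} → ∅.

∅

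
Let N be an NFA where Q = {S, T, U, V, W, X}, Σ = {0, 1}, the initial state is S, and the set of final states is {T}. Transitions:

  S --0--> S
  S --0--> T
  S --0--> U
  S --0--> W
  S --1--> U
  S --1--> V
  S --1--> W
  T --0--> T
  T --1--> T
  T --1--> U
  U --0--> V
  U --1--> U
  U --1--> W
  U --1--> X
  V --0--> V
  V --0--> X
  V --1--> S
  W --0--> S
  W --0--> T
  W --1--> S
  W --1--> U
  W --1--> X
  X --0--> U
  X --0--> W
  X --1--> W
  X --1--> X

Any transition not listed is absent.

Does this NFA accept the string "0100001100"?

Start in {S}.
Read '0': {S} → {S, T, U, W}.
Read '1': {S, T, U, W} → {S, T, U, V, W, X}.
Read '0': {S, T, U, V, W, X} → {S, T, U, V, W, X}.
Read '0': {S, T, U, V, W, X} → {S, T, U, V, W, X}.
Read '0': {S, T, U, V, W, X} → {S, T, U, V, W, X}.
Read '0': {S, T, U, V, W, X} → {S, T, U, V, W, X}.
Read '1': {S, T, U, V, W, X} → {S, T, U, V, W, X}.
Read '1': {S, T, U, V, W, X} → {S, T, U, V, W, X}.
Read '0': {S, T, U, V, W, X} → {S, T, U, V, W, X}.
Read '0': {S, T, U, V, W, X} → {S, T, U, V, W, X}.
The final set {S, T, U, V, W, X} contains the accepting state T.

Yes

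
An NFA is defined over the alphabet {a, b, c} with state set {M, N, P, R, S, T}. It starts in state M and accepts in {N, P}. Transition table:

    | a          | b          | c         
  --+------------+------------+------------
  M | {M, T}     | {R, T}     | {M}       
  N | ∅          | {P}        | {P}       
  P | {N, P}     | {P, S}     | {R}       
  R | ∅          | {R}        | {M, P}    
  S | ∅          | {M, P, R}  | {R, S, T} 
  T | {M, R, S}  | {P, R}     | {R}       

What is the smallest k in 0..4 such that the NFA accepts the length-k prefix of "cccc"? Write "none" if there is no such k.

none

Start in {M}.
Read 'c': M→{M}; now {M}.
Read 'c': M→{M}; now {M}.
Read 'c': M→{M}; now {M}.
Read 'c': M→{M}; now {M}.
No reachable set along the way intersects F.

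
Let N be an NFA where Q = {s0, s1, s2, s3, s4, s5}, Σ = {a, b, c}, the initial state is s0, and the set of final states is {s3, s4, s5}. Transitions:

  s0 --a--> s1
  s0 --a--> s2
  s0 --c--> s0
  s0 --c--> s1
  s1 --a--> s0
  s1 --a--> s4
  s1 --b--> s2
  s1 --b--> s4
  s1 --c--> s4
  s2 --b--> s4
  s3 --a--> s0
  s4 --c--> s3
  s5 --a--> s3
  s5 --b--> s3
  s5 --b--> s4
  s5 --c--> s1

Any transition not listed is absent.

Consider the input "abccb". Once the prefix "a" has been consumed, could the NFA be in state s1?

Start in {s0}.
Read 'a': s0→{s1, s2}; now {s1, s2}.
State s1 is in {s1, s2}.

Yes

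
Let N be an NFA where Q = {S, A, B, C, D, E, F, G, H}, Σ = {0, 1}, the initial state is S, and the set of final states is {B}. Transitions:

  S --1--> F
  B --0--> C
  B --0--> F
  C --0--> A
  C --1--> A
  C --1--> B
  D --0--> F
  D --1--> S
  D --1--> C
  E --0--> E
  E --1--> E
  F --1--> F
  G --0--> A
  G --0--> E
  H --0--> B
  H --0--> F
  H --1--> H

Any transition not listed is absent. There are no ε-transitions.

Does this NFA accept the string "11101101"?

No

Start in {S}.
Read '1': S→{F}; now {F}.
Read '1': F→{F}; now {F}.
Read '1': F→{F}; now {F}.
Read '0': F→∅; now ∅.
The set is empty and remains empty for the remaining 4 symbols.
The final set ∅ contains no accepting state.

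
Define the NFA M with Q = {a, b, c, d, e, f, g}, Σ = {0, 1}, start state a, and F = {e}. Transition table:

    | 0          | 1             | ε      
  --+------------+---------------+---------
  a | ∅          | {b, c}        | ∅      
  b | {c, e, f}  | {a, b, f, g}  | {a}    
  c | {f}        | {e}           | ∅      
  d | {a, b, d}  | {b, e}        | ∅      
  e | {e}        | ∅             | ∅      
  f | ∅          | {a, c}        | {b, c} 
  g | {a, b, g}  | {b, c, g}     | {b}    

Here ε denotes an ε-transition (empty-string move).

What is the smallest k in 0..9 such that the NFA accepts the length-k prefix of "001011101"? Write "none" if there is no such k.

Start in {a}.
Read '0': a→∅; now ∅.
The set is empty and remains empty for the remaining 8 symbols.
No reachable set along the way intersects F.

none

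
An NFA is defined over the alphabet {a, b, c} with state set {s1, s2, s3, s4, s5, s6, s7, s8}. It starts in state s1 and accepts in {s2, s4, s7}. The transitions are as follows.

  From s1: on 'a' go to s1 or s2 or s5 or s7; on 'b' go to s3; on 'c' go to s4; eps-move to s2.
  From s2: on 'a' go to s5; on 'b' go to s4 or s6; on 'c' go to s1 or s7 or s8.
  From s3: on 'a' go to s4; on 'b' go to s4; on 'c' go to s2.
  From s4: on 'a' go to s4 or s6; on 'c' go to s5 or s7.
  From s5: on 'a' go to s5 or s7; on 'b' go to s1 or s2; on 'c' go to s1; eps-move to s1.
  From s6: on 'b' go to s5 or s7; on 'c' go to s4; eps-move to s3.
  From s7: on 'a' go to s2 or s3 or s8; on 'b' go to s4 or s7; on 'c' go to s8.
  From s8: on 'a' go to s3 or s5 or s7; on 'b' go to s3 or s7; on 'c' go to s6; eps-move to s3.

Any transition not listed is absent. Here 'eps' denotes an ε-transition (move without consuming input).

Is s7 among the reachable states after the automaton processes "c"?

Start: ε-closure({s1}) = {s1, s2}.
Read 'c': s1→{s4}, s2→{s1, s7, s8}; union {s1, s4, s7, s8}; ε-closure = {s1, s2, s3, s4, s7, s8}.
State s7 is in {s1, s2, s3, s4, s7, s8}.

Yes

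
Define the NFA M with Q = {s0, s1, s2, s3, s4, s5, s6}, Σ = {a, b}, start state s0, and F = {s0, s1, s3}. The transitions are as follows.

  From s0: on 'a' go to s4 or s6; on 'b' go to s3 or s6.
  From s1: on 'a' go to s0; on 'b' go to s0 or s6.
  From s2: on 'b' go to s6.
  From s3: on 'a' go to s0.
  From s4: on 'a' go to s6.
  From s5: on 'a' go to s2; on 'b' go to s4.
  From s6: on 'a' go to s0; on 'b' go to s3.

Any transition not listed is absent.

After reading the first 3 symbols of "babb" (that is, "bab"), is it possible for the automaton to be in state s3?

Yes

Start in {s0}.
Read 'b': {s0} → {s3, s6}.
Read 'a': {s3, s6} → {s0}.
Read 'b': {s0} → {s3, s6}.
State s3 is in {s3, s6}.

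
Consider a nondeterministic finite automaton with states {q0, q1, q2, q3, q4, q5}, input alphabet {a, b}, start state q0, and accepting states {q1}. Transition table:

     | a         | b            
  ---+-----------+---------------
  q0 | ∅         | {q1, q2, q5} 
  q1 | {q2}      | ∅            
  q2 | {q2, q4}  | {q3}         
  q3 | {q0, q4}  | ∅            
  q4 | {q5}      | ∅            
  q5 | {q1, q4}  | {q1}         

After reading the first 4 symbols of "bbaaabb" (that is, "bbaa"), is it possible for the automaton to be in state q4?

Start in {q0}.
Read 'b': q0→{q1, q2, q5}; now {q1, q2, q5}.
Read 'b': q1→∅, q2→{q3}, q5→{q1}; now {q1, q3}.
Read 'a': q1→{q2}, q3→{q0, q4}; now {q0, q2, q4}.
Read 'a': q0→∅, q2→{q2, q4}, q4→{q5}; now {q2, q4, q5}.
State q4 is in {q2, q4, q5}.

Yes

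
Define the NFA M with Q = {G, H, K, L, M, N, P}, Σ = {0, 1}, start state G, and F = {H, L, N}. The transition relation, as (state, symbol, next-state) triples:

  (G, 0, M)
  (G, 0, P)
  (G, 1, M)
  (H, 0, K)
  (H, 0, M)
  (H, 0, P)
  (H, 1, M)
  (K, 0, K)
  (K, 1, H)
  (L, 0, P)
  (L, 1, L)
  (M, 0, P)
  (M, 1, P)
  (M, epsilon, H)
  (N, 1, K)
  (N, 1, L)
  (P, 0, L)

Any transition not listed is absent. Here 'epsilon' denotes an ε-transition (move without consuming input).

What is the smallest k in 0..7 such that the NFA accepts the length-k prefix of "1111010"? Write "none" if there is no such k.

1

Start in {G}.
Read '1': G→{M}; union {M}; ε-closure = {H, M}.
None of the earlier sets intersect F, but {H, M} does.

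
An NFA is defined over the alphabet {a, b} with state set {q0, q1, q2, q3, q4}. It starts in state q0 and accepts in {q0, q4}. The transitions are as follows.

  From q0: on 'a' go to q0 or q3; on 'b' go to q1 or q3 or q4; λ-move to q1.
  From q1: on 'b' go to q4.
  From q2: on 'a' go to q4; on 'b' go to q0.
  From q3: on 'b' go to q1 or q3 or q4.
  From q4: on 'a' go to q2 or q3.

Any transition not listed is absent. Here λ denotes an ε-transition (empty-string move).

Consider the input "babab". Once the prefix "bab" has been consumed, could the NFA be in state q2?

No

Start: ε-closure({q0}) = {q0, q1}.
Read 'b': {q0, q1} → {q1, q3, q4}.
Read 'a': {q1, q3, q4} → {q2, q3}.
Read 'b': {q2, q3} → {q0, q1, q3, q4}.
State q2 is not in {q0, q1, q3, q4}.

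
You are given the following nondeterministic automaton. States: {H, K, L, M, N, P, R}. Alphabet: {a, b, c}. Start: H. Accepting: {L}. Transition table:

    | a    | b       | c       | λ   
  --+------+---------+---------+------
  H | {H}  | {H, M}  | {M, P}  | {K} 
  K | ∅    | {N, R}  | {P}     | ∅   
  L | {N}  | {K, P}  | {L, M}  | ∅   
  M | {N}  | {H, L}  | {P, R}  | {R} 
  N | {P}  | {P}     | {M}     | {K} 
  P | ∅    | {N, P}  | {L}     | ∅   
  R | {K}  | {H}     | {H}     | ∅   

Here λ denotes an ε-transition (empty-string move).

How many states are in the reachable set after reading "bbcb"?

7

Start: ε-closure({H}) = {H, K}.
Read 'b': {H, K} → {H, K, M, N, R}.
Read 'b': {H, K, M, N, R} → {H, K, L, M, N, P, R}.
Read 'c': {H, K, L, M, N, P, R} → {H, K, L, M, P, R}.
Read 'b': {H, K, L, M, P, R} → {H, K, L, M, N, P, R}.
That set has 7 states.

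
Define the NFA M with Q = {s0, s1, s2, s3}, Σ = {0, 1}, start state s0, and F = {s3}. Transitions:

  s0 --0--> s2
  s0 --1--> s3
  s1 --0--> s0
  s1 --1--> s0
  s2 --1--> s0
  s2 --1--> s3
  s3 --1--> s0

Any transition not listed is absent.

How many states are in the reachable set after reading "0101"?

Start in {s0}.
Read '0': {s0} → {s2}.
Read '1': {s2} → {s0, s3}.
Read '0': {s0, s3} → {s2}.
Read '1': {s2} → {s0, s3}.
That set has 2 states.

2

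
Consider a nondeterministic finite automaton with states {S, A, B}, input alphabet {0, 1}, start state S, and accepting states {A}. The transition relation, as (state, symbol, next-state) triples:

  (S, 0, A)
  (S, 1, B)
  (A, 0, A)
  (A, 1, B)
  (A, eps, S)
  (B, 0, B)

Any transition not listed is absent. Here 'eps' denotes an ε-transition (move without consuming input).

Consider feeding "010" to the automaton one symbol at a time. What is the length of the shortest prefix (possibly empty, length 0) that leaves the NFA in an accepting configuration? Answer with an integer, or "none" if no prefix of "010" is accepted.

Start in {S}.
Read '0': S→{A}; union {A}; ε-closure = {S, A}.
None of the earlier sets intersect F, but {S, A} does.

1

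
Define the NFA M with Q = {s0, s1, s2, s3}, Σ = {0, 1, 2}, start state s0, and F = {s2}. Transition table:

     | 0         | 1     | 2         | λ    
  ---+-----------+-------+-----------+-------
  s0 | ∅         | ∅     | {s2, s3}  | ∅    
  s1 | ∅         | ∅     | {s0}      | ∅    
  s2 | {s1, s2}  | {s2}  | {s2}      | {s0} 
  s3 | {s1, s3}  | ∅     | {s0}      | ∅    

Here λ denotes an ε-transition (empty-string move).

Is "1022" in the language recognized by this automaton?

No

Start in {s0}.
Read '1': {s0} → ∅.
The set is empty and remains empty for the remaining 3 symbols.
The final set ∅ contains no accepting state.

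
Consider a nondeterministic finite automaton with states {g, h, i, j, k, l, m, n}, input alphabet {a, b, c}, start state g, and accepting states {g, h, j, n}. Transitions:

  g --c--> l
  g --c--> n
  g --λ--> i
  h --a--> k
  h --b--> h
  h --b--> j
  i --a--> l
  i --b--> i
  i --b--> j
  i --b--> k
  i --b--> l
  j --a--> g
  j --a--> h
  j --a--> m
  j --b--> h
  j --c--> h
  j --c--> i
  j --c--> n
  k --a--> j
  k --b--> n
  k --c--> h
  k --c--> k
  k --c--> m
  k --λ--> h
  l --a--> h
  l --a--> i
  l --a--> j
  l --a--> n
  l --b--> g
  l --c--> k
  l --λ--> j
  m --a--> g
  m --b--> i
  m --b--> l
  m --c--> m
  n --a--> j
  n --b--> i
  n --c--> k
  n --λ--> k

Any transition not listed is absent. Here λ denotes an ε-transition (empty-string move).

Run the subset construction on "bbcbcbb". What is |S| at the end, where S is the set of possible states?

7

Start: ε-closure({g}) = {g, i}.
Read 'b': g→∅, i→{i, j, k, l}; union {i, j, k, l}; ε-closure = {h, i, j, k, l}.
Read 'b': h→{h, j}, i→{i, j, k, l}, j→{h}, k→{n}, l→{g}; now {g, h, i, j, k, l, n}.
Read 'c': g→{l, n}, h→∅, i→∅, j→{h, i, n}, k→{h, k, m}, l→{k}, n→{k}; union {h, i, k, l, m, n}; ε-closure = {h, i, j, k, l, m, n}.
Read 'b': h→{h, j}, i→{i, j, k, l}, j→{h}, k→{n}, l→{g}, m→{i, l}, n→{i}; now {g, h, i, j, k, l, n}.
Read 'c': g→{l, n}, h→∅, i→∅, j→{h, i, n}, k→{h, k, m}, l→{k}, n→{k}; union {h, i, k, l, m, n}; ε-closure = {h, i, j, k, l, m, n}.
Read 'b': h→{h, j}, i→{i, j, k, l}, j→{h}, k→{n}, l→{g}, m→{i, l}, n→{i}; now {g, h, i, j, k, l, n}.
Read 'b': g→∅, h→{h, j}, i→{i, j, k, l}, j→{h}, k→{n}, l→{g}, n→{i}; now {g, h, i, j, k, l, n}.
That set has 7 states.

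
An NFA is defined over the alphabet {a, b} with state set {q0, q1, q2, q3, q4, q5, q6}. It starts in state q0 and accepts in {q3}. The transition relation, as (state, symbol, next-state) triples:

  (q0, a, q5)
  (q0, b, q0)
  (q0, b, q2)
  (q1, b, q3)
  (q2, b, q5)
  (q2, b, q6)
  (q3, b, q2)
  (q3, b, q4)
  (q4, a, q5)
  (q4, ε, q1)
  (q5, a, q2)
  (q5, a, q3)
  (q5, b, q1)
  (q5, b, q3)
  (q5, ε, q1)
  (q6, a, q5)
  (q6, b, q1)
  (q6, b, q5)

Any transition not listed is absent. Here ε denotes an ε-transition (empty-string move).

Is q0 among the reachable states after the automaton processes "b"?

Yes

Start in {q0}.
Read 'b': {q0} → {q0, q2}.
State q0 is in {q0, q2}.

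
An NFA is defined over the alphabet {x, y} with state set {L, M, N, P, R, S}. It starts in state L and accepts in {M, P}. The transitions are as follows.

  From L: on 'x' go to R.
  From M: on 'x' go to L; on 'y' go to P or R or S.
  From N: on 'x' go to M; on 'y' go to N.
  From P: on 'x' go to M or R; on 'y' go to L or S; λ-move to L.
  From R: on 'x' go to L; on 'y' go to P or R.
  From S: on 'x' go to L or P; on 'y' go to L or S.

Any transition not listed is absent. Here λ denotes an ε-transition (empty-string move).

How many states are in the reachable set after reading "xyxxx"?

2

Start in {L}.
Read 'x': {L} → {R}.
Read 'y': {R} → {L, P, R}.
Read 'x': {L, P, R} → {L, M, R}.
Read 'x': {L, M, R} → {L, R}.
Read 'x': {L, R} → {L, R}.
That set has 2 states.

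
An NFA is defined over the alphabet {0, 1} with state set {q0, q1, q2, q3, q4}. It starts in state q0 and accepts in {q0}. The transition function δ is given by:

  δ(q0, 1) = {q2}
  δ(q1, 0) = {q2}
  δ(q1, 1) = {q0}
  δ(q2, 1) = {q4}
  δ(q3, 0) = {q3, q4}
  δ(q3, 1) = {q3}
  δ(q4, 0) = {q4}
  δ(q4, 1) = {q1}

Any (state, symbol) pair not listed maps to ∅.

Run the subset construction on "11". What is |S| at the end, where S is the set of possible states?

1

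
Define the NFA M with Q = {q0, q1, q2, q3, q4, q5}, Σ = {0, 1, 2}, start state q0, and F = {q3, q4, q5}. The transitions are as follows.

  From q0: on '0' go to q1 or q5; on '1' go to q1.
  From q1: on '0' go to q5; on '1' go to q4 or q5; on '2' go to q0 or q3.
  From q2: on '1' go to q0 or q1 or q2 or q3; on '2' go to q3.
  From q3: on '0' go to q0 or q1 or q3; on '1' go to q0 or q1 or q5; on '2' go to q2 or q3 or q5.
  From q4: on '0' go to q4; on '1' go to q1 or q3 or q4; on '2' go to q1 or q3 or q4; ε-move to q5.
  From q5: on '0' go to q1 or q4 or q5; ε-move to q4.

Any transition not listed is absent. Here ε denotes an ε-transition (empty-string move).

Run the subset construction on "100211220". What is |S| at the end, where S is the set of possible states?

5

Start in {q0}.
Read '1': q0→{q1}; now {q1}.
Read '0': q1→{q5}; union {q5}; ε-closure = {q4, q5}.
Read '0': q4→{q4}, q5→{q1, q4, q5}; now {q1, q4, q5}.
Read '2': q1→{q0, q3}, q4→{q1, q3, q4}, q5→∅; union {q0, q1, q3, q4}; ε-closure = {q0, q1, q3, q4, q5}.
Read '1': q0→{q1}, q1→{q4, q5}, q3→{q0, q1, q5}, q4→{q1, q3, q4}, q5→∅; now {q0, q1, q3, q4, q5}.
Read '1': q0→{q1}, q1→{q4, q5}, q3→{q0, q1, q5}, q4→{q1, q3, q4}, q5→∅; now {q0, q1, q3, q4, q5}.
Read '2': q0→∅, q1→{q0, q3}, q3→{q2, q3, q5}, q4→{q1, q3, q4}, q5→∅; now {q0, q1, q2, q3, q4, q5}.
Read '2': q0→∅, q1→{q0, q3}, q2→{q3}, q3→{q2, q3, q5}, q4→{q1, q3, q4}, q5→∅; now {q0, q1, q2, q3, q4, q5}.
Read '0': q0→{q1, q5}, q1→{q5}, q2→∅, q3→{q0, q1, q3}, q4→{q4}, q5→{q1, q4, q5}; now {q0, q1, q3, q4, q5}.
That set has 5 states.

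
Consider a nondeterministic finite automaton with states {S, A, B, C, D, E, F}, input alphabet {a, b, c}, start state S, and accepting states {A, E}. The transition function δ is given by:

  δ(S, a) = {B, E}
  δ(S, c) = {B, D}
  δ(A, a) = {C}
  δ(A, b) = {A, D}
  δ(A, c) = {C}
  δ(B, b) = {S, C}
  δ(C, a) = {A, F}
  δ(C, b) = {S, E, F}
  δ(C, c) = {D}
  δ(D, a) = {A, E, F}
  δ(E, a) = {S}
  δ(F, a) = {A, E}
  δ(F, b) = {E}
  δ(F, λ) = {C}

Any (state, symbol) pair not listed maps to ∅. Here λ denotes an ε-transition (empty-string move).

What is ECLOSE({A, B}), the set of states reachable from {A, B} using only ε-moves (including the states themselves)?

{A, B}

Begin with {A, B}.
No ε-moves leave this set, so the closure equals the set itself.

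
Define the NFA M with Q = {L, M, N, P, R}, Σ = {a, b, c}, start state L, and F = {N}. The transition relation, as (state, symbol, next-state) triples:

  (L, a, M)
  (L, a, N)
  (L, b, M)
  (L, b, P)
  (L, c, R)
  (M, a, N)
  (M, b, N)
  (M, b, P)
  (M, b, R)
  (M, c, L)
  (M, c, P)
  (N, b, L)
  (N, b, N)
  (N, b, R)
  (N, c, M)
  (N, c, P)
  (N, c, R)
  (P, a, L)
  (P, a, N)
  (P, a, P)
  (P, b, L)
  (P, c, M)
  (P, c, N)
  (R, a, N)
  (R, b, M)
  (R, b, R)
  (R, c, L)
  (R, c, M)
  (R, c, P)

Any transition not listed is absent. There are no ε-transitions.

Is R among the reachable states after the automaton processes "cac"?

Start in {L}.
Read 'c': L→{R}; now {R}.
Read 'a': R→{N}; now {N}.
Read 'c': N→{M, P, R}; now {M, P, R}.
State R is in {M, P, R}.

Yes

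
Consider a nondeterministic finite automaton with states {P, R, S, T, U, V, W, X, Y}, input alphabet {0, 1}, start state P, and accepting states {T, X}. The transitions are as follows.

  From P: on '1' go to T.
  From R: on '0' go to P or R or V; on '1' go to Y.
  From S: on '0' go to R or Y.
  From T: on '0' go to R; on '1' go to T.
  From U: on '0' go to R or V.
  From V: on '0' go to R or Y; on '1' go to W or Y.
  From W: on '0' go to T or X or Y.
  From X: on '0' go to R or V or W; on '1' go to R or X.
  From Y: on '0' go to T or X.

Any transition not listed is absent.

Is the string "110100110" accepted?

Start in {P}.
Read '1': {P} → {T}.
Read '1': {T} → {T}.
Read '0': {T} → {R}.
Read '1': {R} → {Y}.
Read '0': {Y} → {T, X}.
Read '0': {T, X} → {R, V, W}.
Read '1': {R, V, W} → {W, Y}.
Read '1': {W, Y} → ∅.
The set is empty and remains empty for the remaining 1 symbol.
The final set ∅ contains no accepting state.

No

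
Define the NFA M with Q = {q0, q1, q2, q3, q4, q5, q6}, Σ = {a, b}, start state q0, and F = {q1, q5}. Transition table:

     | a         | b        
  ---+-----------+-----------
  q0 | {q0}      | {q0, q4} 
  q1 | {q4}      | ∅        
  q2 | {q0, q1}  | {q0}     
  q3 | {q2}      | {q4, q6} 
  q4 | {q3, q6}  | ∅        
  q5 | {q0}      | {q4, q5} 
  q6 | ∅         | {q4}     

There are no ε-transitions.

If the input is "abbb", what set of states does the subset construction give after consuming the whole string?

Start in {q0}.
Read 'a': {q0} → {q0}.
Read 'b': {q0} → {q0, q4}.
Read 'b': {q0, q4} → {q0, q4}.
Read 'b': {q0, q4} → {q0, q4}.

{q0, q4}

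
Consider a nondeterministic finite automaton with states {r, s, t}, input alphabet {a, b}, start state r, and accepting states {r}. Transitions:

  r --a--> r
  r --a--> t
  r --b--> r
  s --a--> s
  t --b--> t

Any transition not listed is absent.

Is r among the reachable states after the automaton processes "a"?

Yes

Start in {r}.
Read 'a': r→{r, t}; now {r, t}.
State r is in {r, t}.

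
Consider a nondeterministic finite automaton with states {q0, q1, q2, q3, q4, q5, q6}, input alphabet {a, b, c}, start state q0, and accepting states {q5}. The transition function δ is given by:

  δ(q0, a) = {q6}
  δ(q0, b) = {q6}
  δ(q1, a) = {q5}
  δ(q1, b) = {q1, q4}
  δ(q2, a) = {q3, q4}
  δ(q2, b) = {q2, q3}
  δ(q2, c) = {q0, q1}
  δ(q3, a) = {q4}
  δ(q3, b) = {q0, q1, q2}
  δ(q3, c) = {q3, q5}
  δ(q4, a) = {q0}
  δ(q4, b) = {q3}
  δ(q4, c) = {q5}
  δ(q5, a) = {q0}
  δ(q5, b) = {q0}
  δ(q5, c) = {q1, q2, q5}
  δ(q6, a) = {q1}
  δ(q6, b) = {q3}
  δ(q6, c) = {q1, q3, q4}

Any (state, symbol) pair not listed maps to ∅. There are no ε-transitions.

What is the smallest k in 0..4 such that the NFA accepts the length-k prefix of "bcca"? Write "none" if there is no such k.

3

Start in {q0}.
Read 'b': q0→{q6}; now {q6}.
Read 'c': q6→{q1, q3, q4}; now {q1, q3, q4}.
Read 'c': q1→∅, q3→{q3, q5}, q4→{q5}; now {q3, q5}.
None of the earlier sets intersect F, but {q3, q5} does.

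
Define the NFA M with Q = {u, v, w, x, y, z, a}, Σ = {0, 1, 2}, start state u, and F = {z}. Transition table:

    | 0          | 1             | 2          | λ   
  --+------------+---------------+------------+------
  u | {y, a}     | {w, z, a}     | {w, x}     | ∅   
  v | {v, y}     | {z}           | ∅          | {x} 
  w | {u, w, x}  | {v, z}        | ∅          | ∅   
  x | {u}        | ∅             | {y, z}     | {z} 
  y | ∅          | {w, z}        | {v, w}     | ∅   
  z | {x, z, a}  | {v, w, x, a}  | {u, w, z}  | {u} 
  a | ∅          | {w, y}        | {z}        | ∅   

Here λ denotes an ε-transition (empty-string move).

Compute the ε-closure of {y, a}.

{y, a}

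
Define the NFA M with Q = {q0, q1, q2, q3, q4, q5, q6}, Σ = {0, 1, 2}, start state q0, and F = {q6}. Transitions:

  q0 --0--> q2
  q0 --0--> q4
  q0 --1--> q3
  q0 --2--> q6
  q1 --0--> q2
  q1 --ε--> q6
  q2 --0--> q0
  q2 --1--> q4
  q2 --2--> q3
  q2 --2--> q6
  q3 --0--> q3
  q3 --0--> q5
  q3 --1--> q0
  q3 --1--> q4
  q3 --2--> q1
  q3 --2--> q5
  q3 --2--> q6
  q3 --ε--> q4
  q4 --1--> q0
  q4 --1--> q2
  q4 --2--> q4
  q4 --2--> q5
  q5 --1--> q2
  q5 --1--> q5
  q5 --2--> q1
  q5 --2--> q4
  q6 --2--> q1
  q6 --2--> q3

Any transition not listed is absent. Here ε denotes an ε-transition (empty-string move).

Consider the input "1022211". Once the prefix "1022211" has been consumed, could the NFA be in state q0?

Start in {q0}.
Read '1': {q0} → {q3, q4}.
Read '0': {q3, q4} → {q3, q4, q5}.
Read '2': {q3, q4, q5} → {q1, q4, q5, q6}.
Read '2': {q1, q4, q5, q6} → {q1, q3, q4, q5, q6}.
Read '2': {q1, q3, q4, q5, q6} → {q1, q3, q4, q5, q6}.
Read '1': {q1, q3, q4, q5, q6} → {q0, q2, q4, q5}.
Read '1': {q0, q2, q4, q5} → {q0, q2, q3, q4, q5}.
State q0 is in {q0, q2, q3, q4, q5}.

Yes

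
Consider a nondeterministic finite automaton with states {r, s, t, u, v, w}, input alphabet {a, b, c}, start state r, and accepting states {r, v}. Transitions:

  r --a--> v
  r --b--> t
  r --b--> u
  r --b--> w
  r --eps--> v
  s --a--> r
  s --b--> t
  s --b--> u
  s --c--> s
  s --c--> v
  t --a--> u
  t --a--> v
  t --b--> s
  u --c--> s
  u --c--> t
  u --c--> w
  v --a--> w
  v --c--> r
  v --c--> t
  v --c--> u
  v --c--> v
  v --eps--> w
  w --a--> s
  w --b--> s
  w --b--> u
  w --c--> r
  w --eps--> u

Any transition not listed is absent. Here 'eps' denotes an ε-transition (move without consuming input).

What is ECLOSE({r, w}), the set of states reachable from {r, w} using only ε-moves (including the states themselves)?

{r, u, v, w}

Begin with {r, w}.
ε-move r → v; add v.
ε-move w → u; add u.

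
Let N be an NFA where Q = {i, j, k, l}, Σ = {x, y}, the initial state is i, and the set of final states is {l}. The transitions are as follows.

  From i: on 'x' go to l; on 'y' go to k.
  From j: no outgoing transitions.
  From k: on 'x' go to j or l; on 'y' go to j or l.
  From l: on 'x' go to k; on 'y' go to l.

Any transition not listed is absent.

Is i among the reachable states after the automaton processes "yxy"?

Start in {i}.
Read 'y': i→{k}; now {k}.
Read 'x': k→{j, l}; now {j, l}.
Read 'y': j→∅, l→{l}; now {l}.
State i is not in {l}.

No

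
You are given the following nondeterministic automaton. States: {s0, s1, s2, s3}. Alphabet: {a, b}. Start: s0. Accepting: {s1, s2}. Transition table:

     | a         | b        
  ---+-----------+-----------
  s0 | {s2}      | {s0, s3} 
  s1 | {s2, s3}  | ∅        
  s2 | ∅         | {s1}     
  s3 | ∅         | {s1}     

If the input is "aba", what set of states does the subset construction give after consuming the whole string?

{s2, s3}

Start in {s0}.
Read 'a': s0→{s2}; now {s2}.
Read 'b': s2→{s1}; now {s1}.
Read 'a': s1→{s2, s3}; now {s2, s3}.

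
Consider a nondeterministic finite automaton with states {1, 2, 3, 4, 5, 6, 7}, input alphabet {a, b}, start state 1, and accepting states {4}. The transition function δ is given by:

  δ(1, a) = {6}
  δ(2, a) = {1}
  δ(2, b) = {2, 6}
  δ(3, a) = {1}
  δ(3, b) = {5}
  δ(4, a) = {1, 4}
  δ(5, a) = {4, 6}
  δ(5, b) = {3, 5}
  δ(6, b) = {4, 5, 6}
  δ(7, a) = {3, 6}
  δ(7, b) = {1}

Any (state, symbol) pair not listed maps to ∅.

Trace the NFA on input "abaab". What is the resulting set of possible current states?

Start in {1}.
Read 'a': 1→{6}; now {6}.
Read 'b': 6→{4, 5, 6}; now {4, 5, 6}.
Read 'a': 4→{1, 4}, 5→{4, 6}, 6→∅; now {1, 4, 6}.
Read 'a': 1→{6}, 4→{1, 4}, 6→∅; now {1, 4, 6}.
Read 'b': 1→∅, 4→∅, 6→{4, 5, 6}; now {4, 5, 6}.

{4, 5, 6}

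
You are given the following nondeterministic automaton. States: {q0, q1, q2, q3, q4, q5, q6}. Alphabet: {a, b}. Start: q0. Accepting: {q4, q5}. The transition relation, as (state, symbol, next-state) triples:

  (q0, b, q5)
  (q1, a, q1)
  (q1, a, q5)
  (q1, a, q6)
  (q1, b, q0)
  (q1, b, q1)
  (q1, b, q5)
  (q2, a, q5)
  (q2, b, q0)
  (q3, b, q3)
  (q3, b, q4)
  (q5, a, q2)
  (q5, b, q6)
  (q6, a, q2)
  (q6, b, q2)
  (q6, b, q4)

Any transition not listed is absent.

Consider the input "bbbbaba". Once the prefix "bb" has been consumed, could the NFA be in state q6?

Start in {q0}.
Read 'b': q0→{q5}; now {q5}.
Read 'b': q5→{q6}; now {q6}.
State q6 is in {q6}.

Yes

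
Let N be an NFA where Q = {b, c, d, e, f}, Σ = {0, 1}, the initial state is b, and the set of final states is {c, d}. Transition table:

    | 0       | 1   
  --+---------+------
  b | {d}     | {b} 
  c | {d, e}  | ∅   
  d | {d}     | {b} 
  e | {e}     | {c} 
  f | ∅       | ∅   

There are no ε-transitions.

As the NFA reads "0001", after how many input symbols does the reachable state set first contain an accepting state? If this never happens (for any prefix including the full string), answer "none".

Start in {b}.
Read '0': b→{d}; now {d}.
None of the earlier sets intersect F, but {d} does.

1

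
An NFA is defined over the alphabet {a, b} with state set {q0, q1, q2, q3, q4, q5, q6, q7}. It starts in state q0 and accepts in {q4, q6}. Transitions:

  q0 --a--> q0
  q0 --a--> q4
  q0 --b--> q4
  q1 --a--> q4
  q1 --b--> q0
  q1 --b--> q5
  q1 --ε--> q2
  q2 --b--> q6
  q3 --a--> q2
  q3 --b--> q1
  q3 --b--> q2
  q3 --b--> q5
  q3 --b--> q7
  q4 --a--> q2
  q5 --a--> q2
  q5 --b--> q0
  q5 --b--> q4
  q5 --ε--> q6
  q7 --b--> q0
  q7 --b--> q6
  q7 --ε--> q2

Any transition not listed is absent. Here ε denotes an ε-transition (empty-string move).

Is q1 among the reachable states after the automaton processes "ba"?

Start in {q0}.
Read 'b': q0→{q4}; now {q4}.
Read 'a': q4→{q2}; now {q2}.
State q1 is not in {q2}.

No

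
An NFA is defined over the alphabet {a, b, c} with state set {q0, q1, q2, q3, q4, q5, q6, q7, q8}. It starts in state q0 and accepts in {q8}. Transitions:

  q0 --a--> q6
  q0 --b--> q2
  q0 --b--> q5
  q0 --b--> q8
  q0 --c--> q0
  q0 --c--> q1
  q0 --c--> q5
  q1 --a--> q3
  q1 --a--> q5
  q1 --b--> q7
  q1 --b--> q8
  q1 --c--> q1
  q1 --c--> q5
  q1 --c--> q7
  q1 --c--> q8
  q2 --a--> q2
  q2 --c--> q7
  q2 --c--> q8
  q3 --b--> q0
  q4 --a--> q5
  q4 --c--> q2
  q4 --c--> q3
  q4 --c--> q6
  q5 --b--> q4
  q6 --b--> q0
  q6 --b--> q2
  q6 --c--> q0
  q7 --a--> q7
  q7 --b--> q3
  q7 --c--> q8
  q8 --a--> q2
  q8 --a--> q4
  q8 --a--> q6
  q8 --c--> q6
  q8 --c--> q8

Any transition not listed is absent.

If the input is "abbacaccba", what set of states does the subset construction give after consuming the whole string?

{q2, q4, q5, q6, q7}

Start in {q0}.
Read 'a': {q0} → {q6}.
Read 'b': {q6} → {q0, q2}.
Read 'b': {q0, q2} → {q2, q5, q8}.
Read 'a': {q2, q5, q8} → {q2, q4, q6}.
Read 'c': {q2, q4, q6} → {q0, q2, q3, q6, q7, q8}.
Read 'a': {q0, q2, q3, q6, q7, q8} → {q2, q4, q6, q7}.
Read 'c': {q2, q4, q6, q7} → {q0, q2, q3, q6, q7, q8}.
Read 'c': {q0, q2, q3, q6, q7, q8} → {q0, q1, q5, q6, q7, q8}.
Read 'b': {q0, q1, q5, q6, q7, q8} → {q0, q2, q3, q4, q5, q7, q8}.
Read 'a': {q0, q2, q3, q4, q5, q7, q8} → {q2, q4, q5, q6, q7}.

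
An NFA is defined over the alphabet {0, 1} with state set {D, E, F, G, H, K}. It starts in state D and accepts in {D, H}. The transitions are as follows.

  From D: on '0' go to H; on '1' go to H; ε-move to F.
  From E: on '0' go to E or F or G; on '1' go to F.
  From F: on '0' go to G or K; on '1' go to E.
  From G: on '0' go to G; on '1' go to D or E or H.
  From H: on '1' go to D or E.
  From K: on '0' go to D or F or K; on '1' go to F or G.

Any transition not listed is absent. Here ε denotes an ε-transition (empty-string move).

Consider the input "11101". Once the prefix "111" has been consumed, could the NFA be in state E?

Yes

Start: ε-closure({D}) = {D, F}.
Read '1': D→{H}, F→{E}; now {E, H}.
Read '1': E→{F}, H→{D, E}; now {D, E, F}.
Read '1': D→{H}, E→{F}, F→{E}; now {E, F, H}.
State E is in {E, F, H}.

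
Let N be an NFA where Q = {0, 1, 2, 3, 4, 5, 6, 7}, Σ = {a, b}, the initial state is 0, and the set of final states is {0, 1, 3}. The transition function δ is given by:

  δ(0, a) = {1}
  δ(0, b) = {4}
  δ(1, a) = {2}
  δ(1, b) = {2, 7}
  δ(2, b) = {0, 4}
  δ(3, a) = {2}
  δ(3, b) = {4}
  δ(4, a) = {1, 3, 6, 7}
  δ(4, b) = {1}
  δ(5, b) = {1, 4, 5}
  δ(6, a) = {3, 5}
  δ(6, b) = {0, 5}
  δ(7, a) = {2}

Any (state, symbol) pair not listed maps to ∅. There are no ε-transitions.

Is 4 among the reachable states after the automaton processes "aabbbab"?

Start in {0}.
Read 'a': 0→{1}; now {1}.
Read 'a': 1→{2}; now {2}.
Read 'b': 2→{0, 4}; now {0, 4}.
Read 'b': 0→{4}, 4→{1}; now {1, 4}.
Read 'b': 1→{2, 7}, 4→{1}; now {1, 2, 7}.
Read 'a': 1→{2}, 2→∅, 7→{2}; now {2}.
Read 'b': 2→{0, 4}; now {0, 4}.
State 4 is in {0, 4}.

Yes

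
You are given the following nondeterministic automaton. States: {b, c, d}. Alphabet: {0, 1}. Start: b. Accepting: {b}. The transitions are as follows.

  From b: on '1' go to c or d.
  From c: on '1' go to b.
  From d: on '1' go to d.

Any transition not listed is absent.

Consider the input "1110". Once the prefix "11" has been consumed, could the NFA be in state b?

Yes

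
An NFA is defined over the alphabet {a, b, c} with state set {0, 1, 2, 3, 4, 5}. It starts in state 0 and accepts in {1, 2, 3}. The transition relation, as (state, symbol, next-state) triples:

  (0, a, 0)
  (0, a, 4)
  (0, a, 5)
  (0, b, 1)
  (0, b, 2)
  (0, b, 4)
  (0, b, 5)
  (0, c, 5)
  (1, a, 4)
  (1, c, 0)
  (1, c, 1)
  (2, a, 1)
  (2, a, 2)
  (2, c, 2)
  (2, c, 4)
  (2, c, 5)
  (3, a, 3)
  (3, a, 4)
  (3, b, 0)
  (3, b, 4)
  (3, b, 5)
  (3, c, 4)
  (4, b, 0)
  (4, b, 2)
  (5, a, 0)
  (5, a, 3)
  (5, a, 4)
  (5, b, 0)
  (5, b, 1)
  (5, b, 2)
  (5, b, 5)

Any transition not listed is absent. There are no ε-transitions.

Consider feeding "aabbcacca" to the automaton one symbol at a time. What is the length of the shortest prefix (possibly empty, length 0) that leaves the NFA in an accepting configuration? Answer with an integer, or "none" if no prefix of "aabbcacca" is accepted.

Start in {0}.
Read 'a': 0→{0, 4, 5}; now {0, 4, 5}.
Read 'a': 0→{0, 4, 5}, 4→∅, 5→{0, 3, 4}; now {0, 3, 4, 5}.
None of the earlier sets intersect F, but {0, 3, 4, 5} does.

2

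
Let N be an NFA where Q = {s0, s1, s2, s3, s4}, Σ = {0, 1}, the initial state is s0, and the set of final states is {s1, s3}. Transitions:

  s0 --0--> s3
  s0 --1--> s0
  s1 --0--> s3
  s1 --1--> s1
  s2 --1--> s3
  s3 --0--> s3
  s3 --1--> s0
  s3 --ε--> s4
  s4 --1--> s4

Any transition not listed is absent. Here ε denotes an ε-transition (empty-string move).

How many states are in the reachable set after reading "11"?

Start in {s0}.
Read '1': s0→{s0}; now {s0}.
Read '1': s0→{s0}; now {s0}.
That set has 1 state.

1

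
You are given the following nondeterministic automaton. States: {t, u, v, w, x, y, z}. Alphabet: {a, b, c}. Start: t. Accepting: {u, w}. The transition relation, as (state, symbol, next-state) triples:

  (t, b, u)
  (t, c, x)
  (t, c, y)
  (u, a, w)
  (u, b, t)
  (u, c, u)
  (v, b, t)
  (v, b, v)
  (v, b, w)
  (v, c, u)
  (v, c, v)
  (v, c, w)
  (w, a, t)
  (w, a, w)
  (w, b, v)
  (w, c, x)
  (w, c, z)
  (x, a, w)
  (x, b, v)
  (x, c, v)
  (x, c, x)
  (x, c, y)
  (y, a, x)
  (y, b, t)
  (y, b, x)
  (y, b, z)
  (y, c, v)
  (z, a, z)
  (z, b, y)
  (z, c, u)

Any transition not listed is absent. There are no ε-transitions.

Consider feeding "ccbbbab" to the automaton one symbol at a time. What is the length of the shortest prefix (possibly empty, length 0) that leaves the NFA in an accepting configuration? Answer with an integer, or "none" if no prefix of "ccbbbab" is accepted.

Start in {t}.
Read 'c': t→{x, y}; now {x, y}.
Read 'c': x→{v, x, y}, y→{v}; now {v, x, y}.
Read 'b': v→{t, v, w}, x→{v}, y→{t, x, z}; now {t, v, w, x, z}.
None of the earlier sets intersect F, but {t, v, w, x, z} does.

3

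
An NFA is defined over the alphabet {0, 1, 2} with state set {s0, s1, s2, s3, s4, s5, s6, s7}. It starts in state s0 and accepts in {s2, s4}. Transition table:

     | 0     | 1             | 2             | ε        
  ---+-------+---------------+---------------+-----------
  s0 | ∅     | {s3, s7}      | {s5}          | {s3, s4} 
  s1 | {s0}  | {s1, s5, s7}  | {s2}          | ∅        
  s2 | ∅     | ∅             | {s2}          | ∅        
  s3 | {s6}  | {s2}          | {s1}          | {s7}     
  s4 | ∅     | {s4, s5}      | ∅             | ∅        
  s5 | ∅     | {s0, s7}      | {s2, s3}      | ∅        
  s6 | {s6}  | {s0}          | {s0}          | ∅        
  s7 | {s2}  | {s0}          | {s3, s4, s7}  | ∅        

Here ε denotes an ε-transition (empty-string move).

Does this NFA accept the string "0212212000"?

No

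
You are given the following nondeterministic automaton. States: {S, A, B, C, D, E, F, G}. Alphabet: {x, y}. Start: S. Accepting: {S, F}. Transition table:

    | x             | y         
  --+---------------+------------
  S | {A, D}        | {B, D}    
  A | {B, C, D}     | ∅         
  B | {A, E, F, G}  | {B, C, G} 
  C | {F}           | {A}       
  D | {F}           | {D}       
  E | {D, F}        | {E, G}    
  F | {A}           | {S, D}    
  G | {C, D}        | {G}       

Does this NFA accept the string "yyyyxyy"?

No

Start in {S}.
Read 'y': {S} → {B, D}.
Read 'y': {B, D} → {B, C, D, G}.
Read 'y': {B, C, D, G} → {A, B, C, D, G}.
Read 'y': {A, B, C, D, G} → {A, B, C, D, G}.
Read 'x': {A, B, C, D, G} → {A, B, C, D, E, F, G}.
Read 'y': {A, B, C, D, E, F, G} → {S, A, B, C, D, E, G}.
Read 'y': {S, A, B, C, D, E, G} → {A, B, C, D, E, G}.
The final set {A, B, C, D, E, G} contains no accepting state.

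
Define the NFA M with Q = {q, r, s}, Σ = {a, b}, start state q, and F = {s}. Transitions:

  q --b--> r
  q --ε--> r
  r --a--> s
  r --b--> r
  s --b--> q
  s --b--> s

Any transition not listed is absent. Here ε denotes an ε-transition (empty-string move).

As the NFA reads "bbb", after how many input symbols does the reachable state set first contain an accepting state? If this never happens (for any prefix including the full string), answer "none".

none

Start: ε-closure({q}) = {q, r}.
Read 'b': q→{r}, r→{r}; now {r}.
Read 'b': r→{r}; now {r}.
Read 'b': r→{r}; now {r}.
No reachable set along the way intersects F.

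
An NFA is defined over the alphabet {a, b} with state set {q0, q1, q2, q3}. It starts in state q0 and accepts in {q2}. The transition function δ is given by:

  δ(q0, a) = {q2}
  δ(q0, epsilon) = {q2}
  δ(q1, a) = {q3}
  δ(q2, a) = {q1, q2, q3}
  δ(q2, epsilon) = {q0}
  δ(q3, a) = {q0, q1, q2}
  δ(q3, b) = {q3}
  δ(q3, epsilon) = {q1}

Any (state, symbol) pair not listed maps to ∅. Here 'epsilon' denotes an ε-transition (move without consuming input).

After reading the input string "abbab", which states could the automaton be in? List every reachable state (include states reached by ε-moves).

{q1, q3}

Start: ε-closure({q0}) = {q0, q2}.
Read 'a': {q0, q2} → {q0, q1, q2, q3}.
Read 'b': {q0, q1, q2, q3} → {q1, q3}.
Read 'b': {q1, q3} → {q1, q3}.
Read 'a': {q1, q3} → {q0, q1, q2, q3}.
Read 'b': {q0, q1, q2, q3} → {q1, q3}.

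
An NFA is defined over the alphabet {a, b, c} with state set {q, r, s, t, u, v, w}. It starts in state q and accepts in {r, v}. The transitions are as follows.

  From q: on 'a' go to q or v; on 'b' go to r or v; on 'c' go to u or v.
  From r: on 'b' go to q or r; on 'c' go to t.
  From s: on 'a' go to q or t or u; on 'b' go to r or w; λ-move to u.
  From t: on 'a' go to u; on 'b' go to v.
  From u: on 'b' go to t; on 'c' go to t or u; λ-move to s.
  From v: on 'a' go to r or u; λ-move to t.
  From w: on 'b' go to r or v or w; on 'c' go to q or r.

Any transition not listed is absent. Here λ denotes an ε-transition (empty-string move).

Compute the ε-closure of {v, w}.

Begin with {v, w}.
ε-move v → t; add t.

{t, v, w}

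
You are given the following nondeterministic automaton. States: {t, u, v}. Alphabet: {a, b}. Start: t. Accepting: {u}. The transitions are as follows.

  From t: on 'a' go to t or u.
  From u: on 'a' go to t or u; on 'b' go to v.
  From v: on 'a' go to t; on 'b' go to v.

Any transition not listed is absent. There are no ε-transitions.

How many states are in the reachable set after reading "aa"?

2

Start in {t}.
Read 'a': t→{t, u}; now {t, u}.
Read 'a': t→{t, u}, u→{t, u}; now {t, u}.
That set has 2 states.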